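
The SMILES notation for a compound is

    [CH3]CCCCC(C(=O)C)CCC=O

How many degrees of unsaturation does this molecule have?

Molecular formula: C11H20O2.
DoU = (2C + 2 + N − H − X) / 2, where X is the halogen count and O/S are ignored.
    = (2·11 + 2 + 0 − 20 − 0) / 2 = 4 / 2 = 2.

2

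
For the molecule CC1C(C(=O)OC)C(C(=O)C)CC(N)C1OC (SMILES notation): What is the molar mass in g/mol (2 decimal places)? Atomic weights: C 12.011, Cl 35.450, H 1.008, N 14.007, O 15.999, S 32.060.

First, the molecular formula is C12H21NO4 (counting implicit H from valence).
  C: 12 × 12.011 = 144.132
  H: 21 × 1.008 = 21.168
  N: 1 × 14.007 = 14.007
  O: 4 × 15.999 = 63.996
Sum: 12×12.011 + 21×1.008 + 1×14.007 + 4×15.999 = 243.303 → 243.30 g/mol.

243.30 g/mol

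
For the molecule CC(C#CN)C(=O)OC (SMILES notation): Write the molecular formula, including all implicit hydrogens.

Walk through each heavy atom and fill implicit hydrogens from standard valence (C 4, N 3, O 2, S 2, halogen 1):
  atom 1: C, bond orders sum to 1 (valence 4) → 3 H
  atom 2: C, bond orders sum to 3 (valence 4) → 1 H
  atom 3: C, bond orders sum to 4 (valence 4) → 0 H
  atom 4: C, bond orders sum to 4 (valence 4) → 0 H
  atom 5: N, bond orders sum to 1 (valence 3) → 2 H
  atom 6: C, bond orders sum to 4 (valence 4) → 0 H
  atom 7: O, bond orders sum to 2 (valence 2) → 0 H
  atom 8: O, bond orders sum to 2 (valence 2) → 0 H
  atom 9: C, bond orders sum to 1 (valence 4) → 3 H
Totals → C:6, H:9, N:1, O:2.
In Hill order: C6H9NO2.

C6H9NO2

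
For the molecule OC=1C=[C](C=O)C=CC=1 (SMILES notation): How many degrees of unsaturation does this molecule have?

5

Degree of unsaturation = (number of rings) + (number of π bonds).
Ring closures in the SMILES: 1.
π bonds: 4 double bonds (each 1 DoU) → 4 DoU from unsaturation.
Total DoU = 1 + 4 = 5.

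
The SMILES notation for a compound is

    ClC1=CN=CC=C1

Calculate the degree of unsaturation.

4

Degree of unsaturation = (number of rings) + (number of π bonds).
Ring closures in the SMILES: 1.
π bonds: 3 double bonds (each 1 DoU) → 3 DoU from unsaturation.
Total DoU = 1 + 3 = 4.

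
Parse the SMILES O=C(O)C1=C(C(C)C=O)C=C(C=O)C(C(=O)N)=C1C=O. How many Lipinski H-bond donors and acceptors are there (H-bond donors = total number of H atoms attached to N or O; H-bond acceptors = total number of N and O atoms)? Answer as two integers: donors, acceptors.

3, 7

Donors: find every N or O and count the H atoms it carries.
  atom 1 (O): bond orders sum to 2 → 0 H
  atom 3 (O): bond orders sum to 1 → 1 H
  atom 9 (O): bond orders sum to 2 → 0 H
  atom 13 (O): bond orders sum to 2 → 0 H
  atom 16 (O): bond orders sum to 2 → 0 H
  atom 17 (N): bond orders sum to 1 → 2 H
  atom 20 (O): bond orders sum to 2 → 0 H
Lipinski HBD = 3.
Acceptors: N atoms = 1, O atoms = 6 → HBA = 7.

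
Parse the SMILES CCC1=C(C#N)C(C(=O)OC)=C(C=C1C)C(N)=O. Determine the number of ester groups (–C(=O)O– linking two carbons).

The ester motif appears at heavy-atom position 8 in the SMILES.
Other groups present: 1 amide, 1 nitrile.
Ester count: 1.

1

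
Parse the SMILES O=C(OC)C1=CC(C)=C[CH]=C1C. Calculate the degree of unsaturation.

Degree of unsaturation = (number of rings) + (number of π bonds).
Ring closures in the SMILES: 1.
π bonds: 4 double bonds (each 1 DoU) → 4 DoU from unsaturation.
Total DoU = 1 + 4 = 5.

5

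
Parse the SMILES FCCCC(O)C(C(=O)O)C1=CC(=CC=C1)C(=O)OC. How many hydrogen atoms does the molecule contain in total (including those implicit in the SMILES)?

Walk through each heavy atom and fill implicit hydrogens from standard valence (C 4, N 3, O 2, S 2, halogen 1):
  atom 1: F (halogen, monovalent) → 0 H
  atom 2: C, bond orders sum to 2 (valence 4) → 2 H
  atom 3: C, bond orders sum to 2 (valence 4) → 2 H
  atom 4: C, bond orders sum to 2 (valence 4) → 2 H
  atom 5: C, bond orders sum to 3 (valence 4) → 1 H
  atom 6: O, bond orders sum to 1 (valence 2) → 1 H
  atom 7: C, bond orders sum to 3 (valence 4) → 1 H
  atom 8: C, bond orders sum to 4 (valence 4) → 0 H
  atom 9: O, bond orders sum to 2 (valence 2) → 0 H
  atom 10: O, bond orders sum to 1 (valence 2) → 1 H
  atom 11: C, bond orders sum to 4 (valence 4) → 0 H
  atom 12: C, bond orders sum to 3 (valence 4) → 1 H
  atom 13: C, bond orders sum to 4 (valence 4) → 0 H
  atom 14: C, bond orders sum to 3 (valence 4) → 1 H
  atom 15: C, bond orders sum to 3 (valence 4) → 1 H
  atom 16: C, bond orders sum to 3 (valence 4) → 1 H
  atom 17: C, bond orders sum to 4 (valence 4) → 0 H
  atom 18: O, bond orders sum to 2 (valence 2) → 0 H
  atom 19: O, bond orders sum to 2 (valence 2) → 0 H
  atom 20: C, bond orders sum to 1 (valence 4) → 3 H
Total hydrogens: 17.

17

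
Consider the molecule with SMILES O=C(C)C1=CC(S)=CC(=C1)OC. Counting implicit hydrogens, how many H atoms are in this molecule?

Walk through each heavy atom and fill implicit hydrogens from standard valence (C 4, N 3, O 2, S 2, halogen 1):
  atom 1: O, bond orders sum to 2 (valence 2) → 0 H
  atom 2: C, bond orders sum to 4 (valence 4) → 0 H
  atom 3: C, bond orders sum to 1 (valence 4) → 3 H
  atom 4: C, bond orders sum to 4 (valence 4) → 0 H
  atom 5: C, bond orders sum to 3 (valence 4) → 1 H
  atom 6: C, bond orders sum to 4 (valence 4) → 0 H
  atom 7: S, bond orders sum to 1 (valence 2) → 1 H
  atom 8: C, bond orders sum to 3 (valence 4) → 1 H
  atom 9: C, bond orders sum to 4 (valence 4) → 0 H
  atom 10: C, bond orders sum to 3 (valence 4) → 1 H
  atom 11: O, bond orders sum to 2 (valence 2) → 0 H
  atom 12: C, bond orders sum to 1 (valence 4) → 3 H
Total hydrogens: 10.

10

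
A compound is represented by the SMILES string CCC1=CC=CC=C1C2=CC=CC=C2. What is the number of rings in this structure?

2

In SMILES, each pair of matching ring-closure digits denotes one ring-closing bond; the number of such bonds equals the number of independent rings.
Ring-closure bonds here: 2.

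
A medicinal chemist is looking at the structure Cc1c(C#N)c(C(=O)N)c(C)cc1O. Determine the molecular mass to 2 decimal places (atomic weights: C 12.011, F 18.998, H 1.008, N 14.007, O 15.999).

190.20 g/mol

First, the molecular formula is C10H10N2O2 (counting implicit H from valence).
  C: 10 × 12.011 = 120.110
  H: 10 × 1.008 = 10.080
  N: 2 × 14.007 = 28.014
  O: 2 × 15.999 = 31.998
Sum: 10×12.011 + 10×1.008 + 2×14.007 + 2×15.999 = 190.202 → 190.20 g/mol.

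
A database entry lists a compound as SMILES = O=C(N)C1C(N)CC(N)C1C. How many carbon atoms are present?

7

Count every carbon token in the SMILES (each C, including those in ring-closure positions and inside branches).
Carbon count: 7.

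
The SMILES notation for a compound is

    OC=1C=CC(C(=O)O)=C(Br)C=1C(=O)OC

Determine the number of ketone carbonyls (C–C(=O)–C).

0

Scan the SMILES for the ketone motif — none present.
Groups that are present: 1 carboxylic acid, 1 ester, 1 hydroxyl.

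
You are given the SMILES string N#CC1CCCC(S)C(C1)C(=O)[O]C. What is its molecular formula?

Walk through each heavy atom and fill implicit hydrogens from standard valence (C 4, N 3, O 2, S 2, halogen 1):
  atom 1: N, bond orders sum to 3 (valence 3) → 0 H
  atom 2: C, bond orders sum to 4 (valence 4) → 0 H
  atom 3: C, bond orders sum to 3 (valence 4) → 1 H
  atom 4: C, bond orders sum to 2 (valence 4) → 2 H
  atom 5: C, bond orders sum to 2 (valence 4) → 2 H
  atom 6: C, bond orders sum to 2 (valence 4) → 2 H
  atom 7: C, bond orders sum to 3 (valence 4) → 1 H
  atom 8: S, bond orders sum to 1 (valence 2) → 1 H
  atom 9: C, bond orders sum to 3 (valence 4) → 1 H
  atom 10: C, bond orders sum to 2 (valence 4) → 2 H
  atom 11: C, bond orders sum to 4 (valence 4) → 0 H
  atom 12: O, bond orders sum to 2 (valence 2) → 0 H
  atom 13: O with explicit H count 0
  atom 14: C, bond orders sum to 1 (valence 4) → 3 H
Totals → C:10, H:15, N:1, O:2, S:1.
In Hill order: C10H15NO2S.

C10H15NO2S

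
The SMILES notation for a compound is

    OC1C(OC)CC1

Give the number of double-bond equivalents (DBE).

Molecular formula: C5H10O2.
DoU = (2C + 2 + N − H − X) / 2, where X is the halogen count and O/S are ignored.
    = (2·5 + 2 + 0 − 10 − 0) / 2 = 2 / 2 = 1.

1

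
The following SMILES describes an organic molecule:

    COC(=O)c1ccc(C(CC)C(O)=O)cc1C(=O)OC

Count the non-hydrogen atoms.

20

Every atom symbol written in the SMILES (organic subset) is one heavy atom; implicit H are not written.
Heavy atoms by element → C:14, O:6.
Total: 20.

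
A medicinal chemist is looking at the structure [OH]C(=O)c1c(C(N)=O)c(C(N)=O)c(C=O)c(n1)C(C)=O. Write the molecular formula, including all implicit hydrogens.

C11H9N3O6

Walk through each heavy atom and fill implicit hydrogens from standard valence (C 4, N 3, O 2, S 2, halogen 1); for lowercase aromatic atoms, an aromatic c carries 1 H when it has two neighbours and 0 H with three, and aromatic n carries 0 H:
  atom 1: O with explicit H count 1
  atom 2: C, bond orders sum to 4 (valence 4) → 0 H
  atom 3: O, bond orders sum to 2 (valence 2) → 0 H
  atom 4: aromatic c, 3 neighbours → 0 H
  atom 5: aromatic c, 3 neighbours → 0 H
  atom 6: C, bond orders sum to 4 (valence 4) → 0 H
  atom 7: N, bond orders sum to 1 (valence 3) → 2 H
  atom 8: O, bond orders sum to 2 (valence 2) → 0 H
  atom 9: aromatic c, 3 neighbours → 0 H
  atom 10: C, bond orders sum to 4 (valence 4) → 0 H
  atom 11: N, bond orders sum to 1 (valence 3) → 2 H
  atom 12: O, bond orders sum to 2 (valence 2) → 0 H
  atom 13: aromatic c, 3 neighbours → 0 H
  atom 14: C, bond orders sum to 3 (valence 4) → 1 H
  atom 15: O, bond orders sum to 2 (valence 2) → 0 H
  atom 16: aromatic c, 3 neighbours → 0 H
  atom 17: aromatic n, 2 neighbours → 0 H
  atom 18: C, bond orders sum to 4 (valence 4) → 0 H
  atom 19: C, bond orders sum to 1 (valence 4) → 3 H
  atom 20: O, bond orders sum to 2 (valence 2) → 0 H
Totals → C:11, H:9, N:3, O:6.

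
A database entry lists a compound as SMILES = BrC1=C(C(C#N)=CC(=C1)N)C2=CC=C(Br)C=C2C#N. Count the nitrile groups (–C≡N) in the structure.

The nitrile motif appears at heavy-atom positions 5, 18 in the SMILES.
Other groups present: 1 primary amine.
Nitrile count: 2.

2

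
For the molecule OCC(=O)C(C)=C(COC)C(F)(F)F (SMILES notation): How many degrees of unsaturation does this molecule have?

2

Molecular formula: C8H11F3O3.
DoU = (2C + 2 + N − H − X) / 2, where X is the halogen count and O/S are ignored.
    = (2·8 + 2 + 0 − 11 − 3) / 2 = 4 / 2 = 2.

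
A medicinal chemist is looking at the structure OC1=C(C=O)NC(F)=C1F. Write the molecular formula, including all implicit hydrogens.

Walk through each heavy atom and fill implicit hydrogens from standard valence (C 4, N 3, O 2, S 2, halogen 1):
  atom 1: O, bond orders sum to 1 (valence 2) → 1 H
  atom 2: C, bond orders sum to 4 (valence 4) → 0 H
  atom 3: C, bond orders sum to 4 (valence 4) → 0 H
  atom 4: C, bond orders sum to 3 (valence 4) → 1 H
  atom 5: O, bond orders sum to 2 (valence 2) → 0 H
  atom 6: N, bond orders sum to 2 (valence 3) → 1 H
  atom 7: C, bond orders sum to 4 (valence 4) → 0 H
  atom 8: F (halogen, monovalent) → 0 H
  atom 9: C, bond orders sum to 4 (valence 4) → 0 H
  atom 10: F (halogen, monovalent) → 0 H
Totals → C:5, H:3, F:2, N:1, O:2.
In Hill order: C5H3F2NO2.

C5H3F2NO2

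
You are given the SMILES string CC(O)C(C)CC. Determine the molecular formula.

Walk through each heavy atom and fill implicit hydrogens from standard valence (C 4, N 3, O 2, S 2, halogen 1):
  atom 1: C, bond orders sum to 1 (valence 4) → 3 H
  atom 2: C, bond orders sum to 3 (valence 4) → 1 H
  atom 3: O, bond orders sum to 1 (valence 2) → 1 H
  atom 4: C, bond orders sum to 3 (valence 4) → 1 H
  atom 5: C, bond orders sum to 1 (valence 4) → 3 H
  atom 6: C, bond orders sum to 2 (valence 4) → 2 H
  atom 7: C, bond orders sum to 1 (valence 4) → 3 H
Totals → C:6, H:14, O:1.

C6H14O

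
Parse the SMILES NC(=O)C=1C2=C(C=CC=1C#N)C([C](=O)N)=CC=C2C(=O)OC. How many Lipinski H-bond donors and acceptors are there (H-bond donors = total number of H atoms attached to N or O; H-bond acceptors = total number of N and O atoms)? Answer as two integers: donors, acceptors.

Donors: find every N or O and count the H atoms it carries.
  atom 1 (N): bond orders sum to 1 → 2 H
  atom 3 (O): bond orders sum to 2 → 0 H
  atom 11 (N): bond orders sum to 3 → 0 H
  atom 14 (O): bond orders sum to 2 → 0 H
  atom 15 (N): bond orders sum to 1 → 2 H
  atom 20 (O): bond orders sum to 2 → 0 H
  atom 21 (O): bond orders sum to 2 → 0 H
Lipinski HBD = 4.
Acceptors: N atoms = 3, O atoms = 4 → HBA = 7.

4, 7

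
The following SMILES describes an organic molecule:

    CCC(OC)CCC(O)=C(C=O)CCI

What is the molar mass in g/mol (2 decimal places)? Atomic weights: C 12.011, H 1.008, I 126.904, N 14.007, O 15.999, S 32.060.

326.17 g/mol

First, the molecular formula is C11H19IO3 (counting implicit H from valence).
  C: 11 × 12.011 = 132.121
  H: 19 × 1.008 = 19.152
  I: 1 × 126.904 = 126.904
  O: 3 × 15.999 = 47.997
Sum: 11×12.011 + 19×1.008 + 1×126.904 + 3×15.999 = 326.174 → 326.17 g/mol.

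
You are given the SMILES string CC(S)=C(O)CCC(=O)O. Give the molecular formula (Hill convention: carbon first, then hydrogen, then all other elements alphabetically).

Walk through each heavy atom and fill implicit hydrogens from standard valence (C 4, N 3, O 2, S 2, halogen 1):
  atom 1: C, bond orders sum to 1 (valence 4) → 3 H
  atom 2: C, bond orders sum to 4 (valence 4) → 0 H
  atom 3: S, bond orders sum to 1 (valence 2) → 1 H
  atom 4: C, bond orders sum to 4 (valence 4) → 0 H
  atom 5: O, bond orders sum to 1 (valence 2) → 1 H
  atom 6: C, bond orders sum to 2 (valence 4) → 2 H
  atom 7: C, bond orders sum to 2 (valence 4) → 2 H
  atom 8: C, bond orders sum to 4 (valence 4) → 0 H
  atom 9: O, bond orders sum to 2 (valence 2) → 0 H
  atom 10: O, bond orders sum to 1 (valence 2) → 1 H
Totals → C:6, H:10, O:3, S:1.

C6H10O3S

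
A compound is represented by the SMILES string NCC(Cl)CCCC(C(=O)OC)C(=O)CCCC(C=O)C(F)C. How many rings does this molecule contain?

0

In SMILES, each pair of matching ring-closure digits denotes one ring-closing bond; the number of such bonds equals the number of independent rings.
Ring-closure bonds here: 0.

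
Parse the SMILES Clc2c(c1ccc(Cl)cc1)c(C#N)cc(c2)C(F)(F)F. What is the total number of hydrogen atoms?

Walk through each heavy atom and fill implicit hydrogens from standard valence (C 4, N 3, O 2, S 2, halogen 1); for lowercase aromatic atoms, an aromatic c carries 1 H when it has two neighbours and 0 H with three, and aromatic n carries 0 H:
  atom 1: Cl (halogen, monovalent) → 0 H
  atom 2: aromatic c, 3 neighbours → 0 H
  atom 3: aromatic c, 3 neighbours → 0 H
  atom 4: aromatic c, 3 neighbours → 0 H
  atom 5: aromatic c, 2 neighbours → 1 H
  atom 6: aromatic c, 2 neighbours → 1 H
  atom 7: aromatic c, 3 neighbours → 0 H
  atom 8: Cl (halogen, monovalent) → 0 H
  atom 9: aromatic c, 2 neighbours → 1 H
  atom 10: aromatic c, 2 neighbours → 1 H
  atom 11: aromatic c, 3 neighbours → 0 H
  atom 12: C, bond orders sum to 4 (valence 4) → 0 H
  atom 13: N, bond orders sum to 3 (valence 3) → 0 H
  atom 14: aromatic c, 2 neighbours → 1 H
  atom 15: aromatic c, 3 neighbours → 0 H
  atom 16: aromatic c, 2 neighbours → 1 H
  atom 17: C, bond orders sum to 4 (valence 4) → 0 H
  atom 18: F (halogen, monovalent) → 0 H
  atom 19: F (halogen, monovalent) → 0 H
  atom 20: F (halogen, monovalent) → 0 H
Total hydrogens: 6.

6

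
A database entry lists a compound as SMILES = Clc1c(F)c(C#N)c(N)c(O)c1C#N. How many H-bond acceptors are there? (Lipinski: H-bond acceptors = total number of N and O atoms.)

N atoms: 3; O atoms: 1.
Lipinski HBA = 3 + 1 = 4.

4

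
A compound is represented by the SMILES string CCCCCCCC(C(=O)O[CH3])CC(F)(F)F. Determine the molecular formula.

C12H21F3O2

Walk through each heavy atom and fill implicit hydrogens from standard valence (C 4, N 3, O 2, S 2, halogen 1):
  atom 1: C, bond orders sum to 1 (valence 4) → 3 H
  atom 2: C, bond orders sum to 2 (valence 4) → 2 H
  atom 3: C, bond orders sum to 2 (valence 4) → 2 H
  atom 4: C, bond orders sum to 2 (valence 4) → 2 H
  atom 5: C, bond orders sum to 2 (valence 4) → 2 H
  atom 6: C, bond orders sum to 2 (valence 4) → 2 H
  atom 7: C, bond orders sum to 2 (valence 4) → 2 H
  atom 8: C, bond orders sum to 3 (valence 4) → 1 H
  atom 9: C, bond orders sum to 4 (valence 4) → 0 H
  atom 10: O, bond orders sum to 2 (valence 2) → 0 H
  atom 11: O, bond orders sum to 2 (valence 2) → 0 H
  atom 12: C with explicit H count 3
  atom 13: C, bond orders sum to 2 (valence 4) → 2 H
  atom 14: C, bond orders sum to 4 (valence 4) → 0 H
  atom 15: F (halogen, monovalent) → 0 H
  atom 16: F (halogen, monovalent) → 0 H
  atom 17: F (halogen, monovalent) → 0 H
Totals → C:12, H:21, F:3, O:2.
In Hill order: C12H21F3O2.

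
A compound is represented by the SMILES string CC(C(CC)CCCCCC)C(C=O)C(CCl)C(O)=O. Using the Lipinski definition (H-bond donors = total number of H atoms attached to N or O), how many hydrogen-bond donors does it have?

Donors: find every N or O and count the H atoms it carries.
  atom 14 (O): bond orders sum to 2 → 0 H
  atom 19 (O): bond orders sum to 1 → 1 H
  atom 20 (O): bond orders sum to 2 → 0 H
Lipinski HBD = 1.

1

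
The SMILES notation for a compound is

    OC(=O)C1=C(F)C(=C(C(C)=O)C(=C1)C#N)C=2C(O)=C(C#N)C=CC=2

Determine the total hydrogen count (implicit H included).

9

Walk through each heavy atom and fill implicit hydrogens from standard valence (C 4, N 3, O 2, S 2, halogen 1):
  atom 1: O, bond orders sum to 1 (valence 2) → 1 H
  atom 2: C, bond orders sum to 4 (valence 4) → 0 H
  atom 3: O, bond orders sum to 2 (valence 2) → 0 H
  atom 4: C, bond orders sum to 4 (valence 4) → 0 H
  atom 5: C, bond orders sum to 4 (valence 4) → 0 H
  atom 6: F (halogen, monovalent) → 0 H
  atom 7: C, bond orders sum to 4 (valence 4) → 0 H
  atom 8: C, bond orders sum to 4 (valence 4) → 0 H
  atom 9: C, bond orders sum to 4 (valence 4) → 0 H
  atom 10: C, bond orders sum to 1 (valence 4) → 3 H
  atom 11: O, bond orders sum to 2 (valence 2) → 0 H
  atom 12: C, bond orders sum to 4 (valence 4) → 0 H
  atom 13: C, bond orders sum to 3 (valence 4) → 1 H
  atom 14: C, bond orders sum to 4 (valence 4) → 0 H
  atom 15: N, bond orders sum to 3 (valence 3) → 0 H
  atom 16: C, bond orders sum to 4 (valence 4) → 0 H
  atom 17: C, bond orders sum to 4 (valence 4) → 0 H
  atom 18: O, bond orders sum to 1 (valence 2) → 1 H
  atom 19: C, bond orders sum to 4 (valence 4) → 0 H
  atom 20: C, bond orders sum to 4 (valence 4) → 0 H
  atom 21: N, bond orders sum to 3 (valence 3) → 0 H
  atom 22: C, bond orders sum to 3 (valence 4) → 1 H
  atom 23: C, bond orders sum to 3 (valence 4) → 1 H
  atom 24: C, bond orders sum to 3 (valence 4) → 1 H
Total hydrogens: 9.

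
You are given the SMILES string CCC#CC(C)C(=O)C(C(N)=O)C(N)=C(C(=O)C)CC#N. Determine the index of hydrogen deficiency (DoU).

8

Degree of unsaturation = (number of rings) + (number of π bonds).
Ring closures in the SMILES: 0.
π bonds: 4 double bonds (each 1 DoU), 2 triple bonds (each 2 DoU) → 8 DoU from unsaturation.
Total DoU = 0 + 8 = 8.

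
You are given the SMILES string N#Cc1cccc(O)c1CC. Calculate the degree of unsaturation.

Molecular formula: C9H9NO.
DoU = (2C + 2 + N − H − X) / 2, where X is the halogen count and O/S are ignored.
    = (2·9 + 2 + 1 − 9 − 0) / 2 = 12 / 2 = 6.

6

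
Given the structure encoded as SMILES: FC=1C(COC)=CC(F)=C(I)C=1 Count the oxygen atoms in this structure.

Scan the SMILES for O atoms (remember two-letter symbols like Cl and Br are single atoms).
Oxygen count: 1.

1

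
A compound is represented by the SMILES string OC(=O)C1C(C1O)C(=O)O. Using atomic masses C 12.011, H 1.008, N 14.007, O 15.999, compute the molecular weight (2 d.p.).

146.10 g/mol

First, the molecular formula is C5H6O5 (counting implicit H from valence).
  C: 5 × 12.011 = 60.055
  H: 6 × 1.008 = 6.048
  O: 5 × 15.999 = 79.995
Sum: 5×12.011 + 6×1.008 + 5×15.999 = 146.098 → 146.10 g/mol.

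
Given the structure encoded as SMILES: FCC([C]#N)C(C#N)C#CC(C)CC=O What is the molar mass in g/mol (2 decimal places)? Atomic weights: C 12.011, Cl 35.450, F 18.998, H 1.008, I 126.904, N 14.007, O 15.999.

206.22 g/mol

First, the molecular formula is C11H11FN2O (counting implicit H from valence).
  C: 11 × 12.011 = 132.121
  F: 1 × 18.998 = 18.998
  H: 11 × 1.008 = 11.088
  N: 2 × 14.007 = 28.014
  O: 1 × 15.999 = 15.999
Sum: 11×12.011 + 1×18.998 + 11×1.008 + 2×14.007 + 1×15.999 = 206.220 → 206.22 g/mol.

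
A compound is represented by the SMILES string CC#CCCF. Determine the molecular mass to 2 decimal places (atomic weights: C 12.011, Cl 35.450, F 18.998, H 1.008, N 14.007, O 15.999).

First, the molecular formula is C5H7F (counting implicit H from valence).
  C: 5 × 12.011 = 60.055
  F: 1 × 18.998 = 18.998
  H: 7 × 1.008 = 7.056
Sum: 5×12.011 + 1×18.998 + 7×1.008 = 86.109 → 86.11 g/mol.

86.11 g/mol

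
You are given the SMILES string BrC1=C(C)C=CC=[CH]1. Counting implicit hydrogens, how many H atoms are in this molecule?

Walk through each heavy atom and fill implicit hydrogens from standard valence (C 4, N 3, O 2, S 2, halogen 1):
  atom 1: Br (halogen, monovalent) → 0 H
  atom 2: C, bond orders sum to 4 (valence 4) → 0 H
  atom 3: C, bond orders sum to 4 (valence 4) → 0 H
  atom 4: C, bond orders sum to 1 (valence 4) → 3 H
  atom 5: C, bond orders sum to 3 (valence 4) → 1 H
  atom 6: C, bond orders sum to 3 (valence 4) → 1 H
  atom 7: C, bond orders sum to 3 (valence 4) → 1 H
  atom 8: C with explicit H count 1
Total hydrogens: 7.

7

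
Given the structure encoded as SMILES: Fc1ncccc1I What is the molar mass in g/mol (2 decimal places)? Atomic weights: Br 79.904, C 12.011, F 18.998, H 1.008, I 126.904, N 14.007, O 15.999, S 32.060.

First, the molecular formula is C5H3FIN (counting implicit H from valence).
  C: 5 × 12.011 = 60.055
  F: 1 × 18.998 = 18.998
  H: 3 × 1.008 = 3.024
  I: 1 × 126.904 = 126.904
  N: 1 × 14.007 = 14.007
Sum: 5×12.011 + 1×18.998 + 3×1.008 + 1×126.904 + 1×14.007 = 222.988 → 222.99 g/mol.

222.99 g/mol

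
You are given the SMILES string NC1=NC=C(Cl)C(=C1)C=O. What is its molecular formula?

C6H5ClN2O

Walk through each heavy atom and fill implicit hydrogens from standard valence (C 4, N 3, O 2, S 2, halogen 1):
  atom 1: N, bond orders sum to 1 (valence 3) → 2 H
  atom 2: C, bond orders sum to 4 (valence 4) → 0 H
  atom 3: N, bond orders sum to 3 (valence 3) → 0 H
  atom 4: C, bond orders sum to 3 (valence 4) → 1 H
  atom 5: C, bond orders sum to 4 (valence 4) → 0 H
  atom 6: Cl (halogen, monovalent) → 0 H
  atom 7: C, bond orders sum to 4 (valence 4) → 0 H
  atom 8: C, bond orders sum to 3 (valence 4) → 1 H
  atom 9: C, bond orders sum to 3 (valence 4) → 1 H
  atom 10: O, bond orders sum to 2 (valence 2) → 0 H
Totals → C:6, H:5, Cl:1, N:2, O:1.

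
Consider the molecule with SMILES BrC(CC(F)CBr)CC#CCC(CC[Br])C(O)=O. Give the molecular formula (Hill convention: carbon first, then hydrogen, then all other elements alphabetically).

C12H16Br3FO2

Walk through each heavy atom and fill implicit hydrogens from standard valence (C 4, N 3, O 2, S 2, halogen 1):
  atom 1: Br (halogen, monovalent) → 0 H
  atom 2: C, bond orders sum to 3 (valence 4) → 1 H
  atom 3: C, bond orders sum to 2 (valence 4) → 2 H
  atom 4: C, bond orders sum to 3 (valence 4) → 1 H
  atom 5: F (halogen, monovalent) → 0 H
  atom 6: C, bond orders sum to 2 (valence 4) → 2 H
  atom 7: Br (halogen, monovalent) → 0 H
  atom 8: C, bond orders sum to 2 (valence 4) → 2 H
  atom 9: C, bond orders sum to 4 (valence 4) → 0 H
  atom 10: C, bond orders sum to 4 (valence 4) → 0 H
  atom 11: C, bond orders sum to 2 (valence 4) → 2 H
  atom 12: C, bond orders sum to 3 (valence 4) → 1 H
  atom 13: C, bond orders sum to 2 (valence 4) → 2 H
  atom 14: C, bond orders sum to 2 (valence 4) → 2 H
  atom 15: Br with explicit H count 0
  atom 16: C, bond orders sum to 4 (valence 4) → 0 H
  atom 17: O, bond orders sum to 1 (valence 2) → 1 H
  atom 18: O, bond orders sum to 2 (valence 2) → 0 H
Totals → C:12, H:16, Br:3, F:1, O:2.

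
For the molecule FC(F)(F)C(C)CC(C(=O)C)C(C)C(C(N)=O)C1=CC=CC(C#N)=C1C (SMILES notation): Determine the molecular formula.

C19H23F3N2O2

Walk through each heavy atom and fill implicit hydrogens from standard valence (C 4, N 3, O 2, S 2, halogen 1):
  atom 1: F (halogen, monovalent) → 0 H
  atom 2: C, bond orders sum to 4 (valence 4) → 0 H
  atom 3: F (halogen, monovalent) → 0 H
  atom 4: F (halogen, monovalent) → 0 H
  atom 5: C, bond orders sum to 3 (valence 4) → 1 H
  atom 6: C, bond orders sum to 1 (valence 4) → 3 H
  atom 7: C, bond orders sum to 2 (valence 4) → 2 H
  atom 8: C, bond orders sum to 3 (valence 4) → 1 H
  atom 9: C, bond orders sum to 4 (valence 4) → 0 H
  atom 10: O, bond orders sum to 2 (valence 2) → 0 H
  atom 11: C, bond orders sum to 1 (valence 4) → 3 H
  atom 12: C, bond orders sum to 3 (valence 4) → 1 H
  atom 13: C, bond orders sum to 1 (valence 4) → 3 H
  atom 14: C, bond orders sum to 3 (valence 4) → 1 H
  atom 15: C, bond orders sum to 4 (valence 4) → 0 H
  atom 16: N, bond orders sum to 1 (valence 3) → 2 H
  atom 17: O, bond orders sum to 2 (valence 2) → 0 H
  atom 18: C, bond orders sum to 4 (valence 4) → 0 H
  atom 19: C, bond orders sum to 3 (valence 4) → 1 H
  atom 20: C, bond orders sum to 3 (valence 4) → 1 H
  atom 21: C, bond orders sum to 3 (valence 4) → 1 H
  atom 22: C, bond orders sum to 4 (valence 4) → 0 H
  atom 23: C, bond orders sum to 4 (valence 4) → 0 H
  atom 24: N, bond orders sum to 3 (valence 3) → 0 H
  atom 25: C, bond orders sum to 4 (valence 4) → 0 H
  atom 26: C, bond orders sum to 1 (valence 4) → 3 H
Totals → C:19, H:23, F:3, N:2, O:2.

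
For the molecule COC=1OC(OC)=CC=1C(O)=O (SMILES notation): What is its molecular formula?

Walk through each heavy atom and fill implicit hydrogens from standard valence (C 4, N 3, O 2, S 2, halogen 1):
  atom 1: C, bond orders sum to 1 (valence 4) → 3 H
  atom 2: O, bond orders sum to 2 (valence 2) → 0 H
  atom 3: C, bond orders sum to 4 (valence 4) → 0 H
  atom 4: O, bond orders sum to 2 (valence 2) → 0 H
  atom 5: C, bond orders sum to 4 (valence 4) → 0 H
  atom 6: O, bond orders sum to 2 (valence 2) → 0 H
  atom 7: C, bond orders sum to 1 (valence 4) → 3 H
  atom 8: C, bond orders sum to 3 (valence 4) → 1 H
  atom 9: C, bond orders sum to 4 (valence 4) → 0 H
  atom 10: C, bond orders sum to 4 (valence 4) → 0 H
  atom 11: O, bond orders sum to 1 (valence 2) → 1 H
  atom 12: O, bond orders sum to 2 (valence 2) → 0 H
Totals → C:7, H:8, O:5.
In Hill order: C7H8O5.

C7H8O5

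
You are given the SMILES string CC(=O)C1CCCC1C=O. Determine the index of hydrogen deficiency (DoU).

3

Molecular formula: C8H12O2.
DoU = (2C + 2 + N − H − X) / 2, where X is the halogen count and O/S are ignored.
    = (2·8 + 2 + 0 − 12 − 0) / 2 = 6 / 2 = 3.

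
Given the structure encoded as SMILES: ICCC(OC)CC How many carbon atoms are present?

6

Count every carbon token in the SMILES (each C, including those in ring-closure positions and inside branches).
Carbon count: 6.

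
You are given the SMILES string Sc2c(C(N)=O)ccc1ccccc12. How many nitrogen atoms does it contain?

1

Scan the SMILES for N atoms (remember two-letter symbols like Cl and Br are single atoms).
Nitrogen count: 1.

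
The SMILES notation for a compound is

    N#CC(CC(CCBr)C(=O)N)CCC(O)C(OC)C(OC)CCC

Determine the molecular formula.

C17H31BrN2O4

Walk through each heavy atom and fill implicit hydrogens from standard valence (C 4, N 3, O 2, S 2, halogen 1):
  atom 1: N, bond orders sum to 3 (valence 3) → 0 H
  atom 2: C, bond orders sum to 4 (valence 4) → 0 H
  atom 3: C, bond orders sum to 3 (valence 4) → 1 H
  atom 4: C, bond orders sum to 2 (valence 4) → 2 H
  atom 5: C, bond orders sum to 3 (valence 4) → 1 H
  atom 6: C, bond orders sum to 2 (valence 4) → 2 H
  atom 7: C, bond orders sum to 2 (valence 4) → 2 H
  atom 8: Br (halogen, monovalent) → 0 H
  atom 9: C, bond orders sum to 4 (valence 4) → 0 H
  atom 10: O, bond orders sum to 2 (valence 2) → 0 H
  atom 11: N, bond orders sum to 1 (valence 3) → 2 H
  atom 12: C, bond orders sum to 2 (valence 4) → 2 H
  atom 13: C, bond orders sum to 2 (valence 4) → 2 H
  atom 14: C, bond orders sum to 3 (valence 4) → 1 H
  atom 15: O, bond orders sum to 1 (valence 2) → 1 H
  atom 16: C, bond orders sum to 3 (valence 4) → 1 H
  atom 17: O, bond orders sum to 2 (valence 2) → 0 H
  atom 18: C, bond orders sum to 1 (valence 4) → 3 H
  atom 19: C, bond orders sum to 3 (valence 4) → 1 H
  atom 20: O, bond orders sum to 2 (valence 2) → 0 H
  atom 21: C, bond orders sum to 1 (valence 4) → 3 H
  atom 22: C, bond orders sum to 2 (valence 4) → 2 H
  atom 23: C, bond orders sum to 2 (valence 4) → 2 H
  atom 24: C, bond orders sum to 1 (valence 4) → 3 H
Totals → C:17, H:31, Br:1, N:2, O:4.
In Hill order: C17H31BrN2O4.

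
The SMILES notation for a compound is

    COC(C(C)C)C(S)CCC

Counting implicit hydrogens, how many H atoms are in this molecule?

20

Walk through each heavy atom and fill implicit hydrogens from standard valence (C 4, N 3, O 2, S 2, halogen 1):
  atom 1: C, bond orders sum to 1 (valence 4) → 3 H
  atom 2: O, bond orders sum to 2 (valence 2) → 0 H
  atom 3: C, bond orders sum to 3 (valence 4) → 1 H
  atom 4: C, bond orders sum to 3 (valence 4) → 1 H
  atom 5: C, bond orders sum to 1 (valence 4) → 3 H
  atom 6: C, bond orders sum to 1 (valence 4) → 3 H
  atom 7: C, bond orders sum to 3 (valence 4) → 1 H
  atom 8: S, bond orders sum to 1 (valence 2) → 1 H
  atom 9: C, bond orders sum to 2 (valence 4) → 2 H
  atom 10: C, bond orders sum to 2 (valence 4) → 2 H
  atom 11: C, bond orders sum to 1 (valence 4) → 3 H
Total hydrogens: 20.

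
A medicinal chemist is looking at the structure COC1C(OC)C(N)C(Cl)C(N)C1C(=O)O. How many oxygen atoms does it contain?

4

Scan the SMILES for O atoms (remember two-letter symbols like Cl and Br are single atoms).
Oxygen count: 4.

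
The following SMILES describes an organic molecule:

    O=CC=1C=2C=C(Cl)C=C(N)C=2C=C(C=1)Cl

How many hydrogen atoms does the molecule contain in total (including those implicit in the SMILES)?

7

Walk through each heavy atom and fill implicit hydrogens from standard valence (C 4, N 3, O 2, S 2, halogen 1):
  atom 1: O, bond orders sum to 2 (valence 2) → 0 H
  atom 2: C, bond orders sum to 3 (valence 4) → 1 H
  atom 3: C, bond orders sum to 4 (valence 4) → 0 H
  atom 4: C, bond orders sum to 4 (valence 4) → 0 H
  atom 5: C, bond orders sum to 3 (valence 4) → 1 H
  atom 6: C, bond orders sum to 4 (valence 4) → 0 H
  atom 7: Cl (halogen, monovalent) → 0 H
  atom 8: C, bond orders sum to 3 (valence 4) → 1 H
  atom 9: C, bond orders sum to 4 (valence 4) → 0 H
  atom 10: N, bond orders sum to 1 (valence 3) → 2 H
  atom 11: C, bond orders sum to 4 (valence 4) → 0 H
  atom 12: C, bond orders sum to 3 (valence 4) → 1 H
  atom 13: C, bond orders sum to 4 (valence 4) → 0 H
  atom 14: C, bond orders sum to 3 (valence 4) → 1 H
  atom 15: Cl (halogen, monovalent) → 0 H
Total hydrogens: 7.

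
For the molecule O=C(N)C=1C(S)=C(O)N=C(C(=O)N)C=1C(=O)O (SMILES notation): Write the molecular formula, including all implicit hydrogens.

Walk through each heavy atom and fill implicit hydrogens from standard valence (C 4, N 3, O 2, S 2, halogen 1):
  atom 1: O, bond orders sum to 2 (valence 2) → 0 H
  atom 2: C, bond orders sum to 4 (valence 4) → 0 H
  atom 3: N, bond orders sum to 1 (valence 3) → 2 H
  atom 4: C, bond orders sum to 4 (valence 4) → 0 H
  atom 5: C, bond orders sum to 4 (valence 4) → 0 H
  atom 6: S, bond orders sum to 1 (valence 2) → 1 H
  atom 7: C, bond orders sum to 4 (valence 4) → 0 H
  atom 8: O, bond orders sum to 1 (valence 2) → 1 H
  atom 9: N, bond orders sum to 3 (valence 3) → 0 H
  atom 10: C, bond orders sum to 4 (valence 4) → 0 H
  atom 11: C, bond orders sum to 4 (valence 4) → 0 H
  atom 12: O, bond orders sum to 2 (valence 2) → 0 H
  atom 13: N, bond orders sum to 1 (valence 3) → 2 H
  atom 14: C, bond orders sum to 4 (valence 4) → 0 H
  atom 15: C, bond orders sum to 4 (valence 4) → 0 H
  atom 16: O, bond orders sum to 2 (valence 2) → 0 H
  atom 17: O, bond orders sum to 1 (valence 2) → 1 H
Totals → C:8, H:7, N:3, O:5, S:1.
In Hill order: C8H7N3O5S.

C8H7N3O5S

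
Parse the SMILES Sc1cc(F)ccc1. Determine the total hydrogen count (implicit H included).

Walk through each heavy atom and fill implicit hydrogens from standard valence (C 4, N 3, O 2, S 2, halogen 1); for lowercase aromatic atoms, an aromatic c carries 1 H when it has two neighbours and 0 H with three, and aromatic n carries 0 H:
  atom 1: S, bond orders sum to 1 (valence 2) → 1 H
  atom 2: aromatic c, 3 neighbours → 0 H
  atom 3: aromatic c, 2 neighbours → 1 H
  atom 4: aromatic c, 3 neighbours → 0 H
  atom 5: F (halogen, monovalent) → 0 H
  atom 6: aromatic c, 2 neighbours → 1 H
  atom 7: aromatic c, 2 neighbours → 1 H
  atom 8: aromatic c, 2 neighbours → 1 H
Total hydrogens: 5.

5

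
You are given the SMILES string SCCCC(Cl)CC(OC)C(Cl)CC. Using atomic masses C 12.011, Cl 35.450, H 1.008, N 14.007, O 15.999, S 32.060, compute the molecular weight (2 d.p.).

259.23 g/mol

First, the molecular formula is C10H20Cl2OS (counting implicit H from valence).
  C: 10 × 12.011 = 120.110
  Cl: 2 × 35.450 = 70.900
  H: 20 × 1.008 = 20.160
  O: 1 × 15.999 = 15.999
  S: 1 × 32.060 = 32.060
Sum: 10×12.011 + 2×35.450 + 20×1.008 + 1×15.999 + 1×32.060 = 259.229 → 259.23 g/mol.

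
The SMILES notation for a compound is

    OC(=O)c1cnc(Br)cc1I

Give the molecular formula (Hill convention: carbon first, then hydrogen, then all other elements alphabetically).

Walk through each heavy atom and fill implicit hydrogens from standard valence (C 4, N 3, O 2, S 2, halogen 1); for lowercase aromatic atoms, an aromatic c carries 1 H when it has two neighbours and 0 H with three, and aromatic n carries 0 H:
  atom 1: O, bond orders sum to 1 (valence 2) → 1 H
  atom 2: C, bond orders sum to 4 (valence 4) → 0 H
  atom 3: O, bond orders sum to 2 (valence 2) → 0 H
  atom 4: aromatic c, 3 neighbours → 0 H
  atom 5: aromatic c, 2 neighbours → 1 H
  atom 6: aromatic n, 2 neighbours → 0 H
  atom 7: aromatic c, 3 neighbours → 0 H
  atom 8: Br (halogen, monovalent) → 0 H
  atom 9: aromatic c, 2 neighbours → 1 H
  atom 10: aromatic c, 3 neighbours → 0 H
  atom 11: I (halogen, monovalent) → 0 H
Totals → C:6, H:3, Br:1, I:1, N:1, O:2.

C6H3BrINO2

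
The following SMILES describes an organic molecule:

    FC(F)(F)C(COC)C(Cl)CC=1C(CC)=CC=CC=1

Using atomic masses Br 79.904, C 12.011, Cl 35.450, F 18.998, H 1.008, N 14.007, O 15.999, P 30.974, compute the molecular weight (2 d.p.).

294.74 g/mol

First, the molecular formula is C14H18ClF3O (counting implicit H from valence).
  C: 14 × 12.011 = 168.154
  Cl: 1 × 35.450 = 35.450
  F: 3 × 18.998 = 56.994
  H: 18 × 1.008 = 18.144
  O: 1 × 15.999 = 15.999
Sum: 14×12.011 + 1×35.450 + 3×18.998 + 18×1.008 + 1×15.999 = 294.741 → 294.74 g/mol.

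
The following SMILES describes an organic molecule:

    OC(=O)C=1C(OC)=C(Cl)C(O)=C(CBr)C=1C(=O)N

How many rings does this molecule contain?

In SMILES, each pair of matching ring-closure digits denotes one ring-closing bond; the number of such bonds equals the number of independent rings.
Ring-closure bonds here: 1.

1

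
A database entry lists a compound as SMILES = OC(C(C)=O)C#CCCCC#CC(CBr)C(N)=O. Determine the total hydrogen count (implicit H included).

Walk through each heavy atom and fill implicit hydrogens from standard valence (C 4, N 3, O 2, S 2, halogen 1):
  atom 1: O, bond orders sum to 1 (valence 2) → 1 H
  atom 2: C, bond orders sum to 3 (valence 4) → 1 H
  atom 3: C, bond orders sum to 4 (valence 4) → 0 H
  atom 4: C, bond orders sum to 1 (valence 4) → 3 H
  atom 5: O, bond orders sum to 2 (valence 2) → 0 H
  atom 6: C, bond orders sum to 4 (valence 4) → 0 H
  atom 7: C, bond orders sum to 4 (valence 4) → 0 H
  atom 8: C, bond orders sum to 2 (valence 4) → 2 H
  atom 9: C, bond orders sum to 2 (valence 4) → 2 H
  atom 10: C, bond orders sum to 2 (valence 4) → 2 H
  atom 11: C, bond orders sum to 4 (valence 4) → 0 H
  atom 12: C, bond orders sum to 4 (valence 4) → 0 H
  atom 13: C, bond orders sum to 3 (valence 4) → 1 H
  atom 14: C, bond orders sum to 2 (valence 4) → 2 H
  atom 15: Br (halogen, monovalent) → 0 H
  atom 16: C, bond orders sum to 4 (valence 4) → 0 H
  atom 17: N, bond orders sum to 1 (valence 3) → 2 H
  atom 18: O, bond orders sum to 2 (valence 2) → 0 H
Total hydrogens: 16.

16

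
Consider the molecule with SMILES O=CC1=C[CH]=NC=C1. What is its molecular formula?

C6H5NO

Walk through each heavy atom and fill implicit hydrogens from standard valence (C 4, N 3, O 2, S 2, halogen 1):
  atom 1: O, bond orders sum to 2 (valence 2) → 0 H
  atom 2: C, bond orders sum to 3 (valence 4) → 1 H
  atom 3: C, bond orders sum to 4 (valence 4) → 0 H
  atom 4: C, bond orders sum to 3 (valence 4) → 1 H
  atom 5: C with explicit H count 1
  atom 6: N, bond orders sum to 3 (valence 3) → 0 H
  atom 7: C, bond orders sum to 3 (valence 4) → 1 H
  atom 8: C, bond orders sum to 3 (valence 4) → 1 H
Totals → C:6, H:5, N:1, O:1.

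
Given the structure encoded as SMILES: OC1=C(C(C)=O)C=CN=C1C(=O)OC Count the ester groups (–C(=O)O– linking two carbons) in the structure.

The ester motif appears at heavy-atom position 11 in the SMILES.
Other groups present: 1 hydroxyl, 1 ketone.
Ester count: 1.

1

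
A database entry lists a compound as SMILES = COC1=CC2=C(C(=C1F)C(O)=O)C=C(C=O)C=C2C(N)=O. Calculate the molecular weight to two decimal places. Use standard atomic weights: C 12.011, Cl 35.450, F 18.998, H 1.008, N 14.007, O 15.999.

First, the molecular formula is C14H10FNO5 (counting implicit H from valence).
  C: 14 × 12.011 = 168.154
  F: 1 × 18.998 = 18.998
  H: 10 × 1.008 = 10.080
  N: 1 × 14.007 = 14.007
  O: 5 × 15.999 = 79.995
Sum: 14×12.011 + 1×18.998 + 10×1.008 + 1×14.007 + 5×15.999 = 291.234 → 291.23 g/mol.

291.23 g/mol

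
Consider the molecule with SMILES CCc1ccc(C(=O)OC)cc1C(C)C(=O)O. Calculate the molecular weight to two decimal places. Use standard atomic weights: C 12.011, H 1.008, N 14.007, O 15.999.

First, the molecular formula is C13H16O4 (counting implicit H from valence).
  C: 13 × 12.011 = 156.143
  H: 16 × 1.008 = 16.128
  O: 4 × 15.999 = 63.996
Sum: 13×12.011 + 16×1.008 + 4×15.999 = 236.267 → 236.27 g/mol.

236.27 g/mol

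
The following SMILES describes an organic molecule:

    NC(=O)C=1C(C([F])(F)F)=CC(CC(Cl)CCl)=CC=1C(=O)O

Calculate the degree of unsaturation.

6

Degree of unsaturation = (number of rings) + (number of π bonds).
Ring closures in the SMILES: 1.
π bonds: 5 double bonds (each 1 DoU) → 5 DoU from unsaturation.
Total DoU = 1 + 5 = 6.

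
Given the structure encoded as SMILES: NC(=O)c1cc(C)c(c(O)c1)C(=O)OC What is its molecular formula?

C10H11NO4

Walk through each heavy atom and fill implicit hydrogens from standard valence (C 4, N 3, O 2, S 2, halogen 1); for lowercase aromatic atoms, an aromatic c carries 1 H when it has two neighbours and 0 H with three, and aromatic n carries 0 H:
  atom 1: N, bond orders sum to 1 (valence 3) → 2 H
  atom 2: C, bond orders sum to 4 (valence 4) → 0 H
  atom 3: O, bond orders sum to 2 (valence 2) → 0 H
  atom 4: aromatic c, 3 neighbours → 0 H
  atom 5: aromatic c, 2 neighbours → 1 H
  atom 6: aromatic c, 3 neighbours → 0 H
  atom 7: C, bond orders sum to 1 (valence 4) → 3 H
  atom 8: aromatic c, 3 neighbours → 0 H
  atom 9: aromatic c, 3 neighbours → 0 H
  atom 10: O, bond orders sum to 1 (valence 2) → 1 H
  atom 11: aromatic c, 2 neighbours → 1 H
  atom 12: C, bond orders sum to 4 (valence 4) → 0 H
  atom 13: O, bond orders sum to 2 (valence 2) → 0 H
  atom 14: O, bond orders sum to 2 (valence 2) → 0 H
  atom 15: C, bond orders sum to 1 (valence 4) → 3 H
Totals → C:10, H:11, N:1, O:4.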